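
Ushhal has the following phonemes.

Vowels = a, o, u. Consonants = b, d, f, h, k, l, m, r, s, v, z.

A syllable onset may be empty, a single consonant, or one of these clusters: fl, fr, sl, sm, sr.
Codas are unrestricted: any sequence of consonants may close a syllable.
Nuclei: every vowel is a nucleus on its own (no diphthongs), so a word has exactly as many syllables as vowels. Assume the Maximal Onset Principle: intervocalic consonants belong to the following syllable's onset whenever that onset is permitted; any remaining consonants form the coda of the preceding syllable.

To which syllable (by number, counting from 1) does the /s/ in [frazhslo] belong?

Vowels present: a, o; each is a nucleus, giving 2 syllables.
σ1/σ2 boundary: /zhsl/; trying suffixes from longest down, /sl/ is the first permitted one, so coda /zh/ | onset /sl/.
Syllabification: frazh.slo.
The /s/ is in the onset of syllable 2 (/slo/).

2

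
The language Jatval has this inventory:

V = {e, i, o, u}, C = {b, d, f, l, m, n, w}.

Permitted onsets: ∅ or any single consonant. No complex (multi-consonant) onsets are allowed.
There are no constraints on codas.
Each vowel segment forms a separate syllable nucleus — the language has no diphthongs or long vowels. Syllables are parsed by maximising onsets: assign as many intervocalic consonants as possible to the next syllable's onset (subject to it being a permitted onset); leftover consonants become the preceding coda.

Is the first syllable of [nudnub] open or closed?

closed

Vowels present: u, u; each is a nucleus, giving 2 syllables.
/u…u/ gap (V1→V2): /dn/ splits as /d/ + /n/ (/n/ is the longest suffix that is a licit onset).
Result: nud.nub.
Syllable 1 is /nud/ with coda /d/, so it is closed.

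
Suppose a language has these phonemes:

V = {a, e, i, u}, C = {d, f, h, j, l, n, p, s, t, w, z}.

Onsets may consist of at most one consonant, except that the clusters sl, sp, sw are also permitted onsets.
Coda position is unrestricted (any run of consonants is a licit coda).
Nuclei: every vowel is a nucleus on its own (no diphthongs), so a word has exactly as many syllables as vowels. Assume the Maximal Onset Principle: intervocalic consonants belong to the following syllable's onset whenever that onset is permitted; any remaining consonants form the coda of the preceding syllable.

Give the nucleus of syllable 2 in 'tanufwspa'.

u

Vowels present: a, u, a; each is a nucleus, giving 3 syllables.
The second nucleus (vowel 2 from the left) is /u/.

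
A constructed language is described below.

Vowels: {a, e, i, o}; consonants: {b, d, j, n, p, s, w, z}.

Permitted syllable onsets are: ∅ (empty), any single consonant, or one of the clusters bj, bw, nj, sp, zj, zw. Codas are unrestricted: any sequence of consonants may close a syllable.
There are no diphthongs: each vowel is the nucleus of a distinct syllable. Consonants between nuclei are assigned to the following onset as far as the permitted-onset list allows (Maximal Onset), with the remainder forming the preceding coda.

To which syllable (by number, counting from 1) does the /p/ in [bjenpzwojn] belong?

The vowels are e, o — 2 nuclei, so 2 syllables.
Between /e/ (V1) and /o/ (V2): /npzw/ splits as /np/ + /zw/ (/zw/ is the longest suffix that is a licit onset).
Syllabification: bjenp.zwojn.
The /p/ is in the coda of syllable 1 (/bjenp/).

1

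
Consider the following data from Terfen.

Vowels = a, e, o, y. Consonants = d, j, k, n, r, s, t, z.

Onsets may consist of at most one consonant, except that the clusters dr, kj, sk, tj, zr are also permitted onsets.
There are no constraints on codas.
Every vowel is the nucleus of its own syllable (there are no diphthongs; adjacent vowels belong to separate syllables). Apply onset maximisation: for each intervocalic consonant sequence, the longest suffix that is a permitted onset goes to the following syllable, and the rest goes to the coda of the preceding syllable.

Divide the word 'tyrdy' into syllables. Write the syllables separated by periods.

tyr.dy

Nuclei (vowels): y, y → 2 syllables.
V1 /y/ – V2 /y/: /rd/; trying suffixes from longest down, /d/ is the first permitted one, so coda /r/ | onset /d/.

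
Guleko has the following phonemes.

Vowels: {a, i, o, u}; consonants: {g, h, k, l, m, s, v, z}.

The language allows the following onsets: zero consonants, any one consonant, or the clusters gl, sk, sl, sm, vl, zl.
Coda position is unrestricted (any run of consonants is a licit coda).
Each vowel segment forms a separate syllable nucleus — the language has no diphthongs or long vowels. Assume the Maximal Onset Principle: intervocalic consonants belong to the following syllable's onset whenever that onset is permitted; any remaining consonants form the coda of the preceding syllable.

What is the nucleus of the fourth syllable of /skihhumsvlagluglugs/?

u

Vowels present: i, u, a, u, u; each is a nucleus, giving 5 syllables.
The fourth nucleus (vowel 4 from the left) is /u/.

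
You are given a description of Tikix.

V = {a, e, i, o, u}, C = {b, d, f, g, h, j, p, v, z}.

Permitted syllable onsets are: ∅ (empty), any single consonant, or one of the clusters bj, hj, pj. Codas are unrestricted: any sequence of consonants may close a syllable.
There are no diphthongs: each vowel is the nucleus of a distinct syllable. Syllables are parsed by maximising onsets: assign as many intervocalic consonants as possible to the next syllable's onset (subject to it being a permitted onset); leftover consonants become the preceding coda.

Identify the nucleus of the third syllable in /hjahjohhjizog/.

i

Nuclei (vowels): a, o, i, o → 4 syllables.
The third nucleus (vowel 3 from the left) is /i/.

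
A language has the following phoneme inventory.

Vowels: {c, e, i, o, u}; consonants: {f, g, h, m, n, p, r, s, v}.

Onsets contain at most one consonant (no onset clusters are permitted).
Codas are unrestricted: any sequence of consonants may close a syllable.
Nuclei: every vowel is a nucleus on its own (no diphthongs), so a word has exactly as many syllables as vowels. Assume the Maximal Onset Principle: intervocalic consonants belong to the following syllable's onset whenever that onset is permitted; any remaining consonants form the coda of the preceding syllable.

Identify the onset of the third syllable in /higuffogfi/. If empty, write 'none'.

f

Vowels present: i, u, o, i; each is a nucleus, giving 4 syllables.
σ1/σ2 boundary: /g/ is a single consonant, so it becomes the next onset.
σ2/σ3 boundary: /ff/; trying suffixes from longest down, /f/ is the first permitted one, so coda /f/ | onset /f/.
σ3/σ4 boundary: /gf/ splits as /g/ + /f/ (/f/ is the longest suffix that is a licit onset).
Putting it together: hi.guf.fog.fi.
Syllable 3 is /fog/: onset /f/, nucleus /o/, coda /g/.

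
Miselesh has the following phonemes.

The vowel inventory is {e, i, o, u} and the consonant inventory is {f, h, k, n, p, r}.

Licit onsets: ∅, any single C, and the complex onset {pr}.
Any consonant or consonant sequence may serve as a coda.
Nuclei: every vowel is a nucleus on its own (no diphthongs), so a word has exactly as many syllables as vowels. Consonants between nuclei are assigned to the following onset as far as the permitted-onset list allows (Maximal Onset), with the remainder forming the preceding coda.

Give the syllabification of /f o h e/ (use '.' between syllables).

Nuclei (vowels): o, e → 2 syllables.
/o…e/ gap (V1→V2): /h/ is a single consonant, so it becomes the next onset.

fo.he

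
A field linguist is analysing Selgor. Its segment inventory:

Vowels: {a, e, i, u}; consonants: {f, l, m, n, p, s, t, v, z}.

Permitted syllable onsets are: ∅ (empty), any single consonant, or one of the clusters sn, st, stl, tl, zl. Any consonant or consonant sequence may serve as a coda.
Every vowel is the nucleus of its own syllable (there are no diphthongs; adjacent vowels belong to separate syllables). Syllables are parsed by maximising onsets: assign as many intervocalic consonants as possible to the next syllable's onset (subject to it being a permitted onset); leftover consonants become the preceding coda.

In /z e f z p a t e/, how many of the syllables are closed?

1

Nuclei (vowels): e, a, e → 3 syllables.
/e…a/ gap (V1→V2): /fzp/; trying suffixes from longest down, /p/ is the first permitted one, so coda /fz/ | onset /p/.
/a…e/ gap (V2→V3): /t/ is a single consonant, so it becomes the next onset.
Putting it together: zefz.pa.te.
Classifying each syllable: /zefz/ (closed), /pa/ (open), /te/ (open).
Closed syllables: 1.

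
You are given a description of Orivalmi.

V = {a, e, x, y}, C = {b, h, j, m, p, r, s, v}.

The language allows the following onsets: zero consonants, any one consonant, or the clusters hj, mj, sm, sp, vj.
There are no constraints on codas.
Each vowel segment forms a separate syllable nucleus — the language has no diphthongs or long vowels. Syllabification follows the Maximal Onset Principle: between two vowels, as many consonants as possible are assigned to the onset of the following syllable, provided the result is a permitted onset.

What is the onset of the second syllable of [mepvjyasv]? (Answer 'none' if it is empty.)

vj

Nuclei (vowels): e, y, a → 3 syllables.
/e…y/ gap (V1→V2): /pvj/ splits as /p/ + /vj/ (/vj/ is the longest suffix that is a licit onset).
/y…a/ gap (V2→V3): nothing intervenes; syllable break is V.V.
Syllabification: mep.vjy.asv.
Syllable 2 is /vjy/: onset /vj/, nucleus /y/, coda ∅.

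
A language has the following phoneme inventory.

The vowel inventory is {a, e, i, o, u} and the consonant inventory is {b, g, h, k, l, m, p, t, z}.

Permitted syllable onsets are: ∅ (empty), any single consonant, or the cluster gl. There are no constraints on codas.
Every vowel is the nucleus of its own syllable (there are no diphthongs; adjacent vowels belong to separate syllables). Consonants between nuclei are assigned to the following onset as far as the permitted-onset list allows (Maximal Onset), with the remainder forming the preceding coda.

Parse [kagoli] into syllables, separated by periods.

ka.go.li

The vowels are a, o, i — 3 nuclei, so 3 syllables.
σ1/σ2 boundary: /g/ is a single consonant, so it becomes the next onset.
σ2/σ3 boundary: just /l/ — single C goes to the following onset.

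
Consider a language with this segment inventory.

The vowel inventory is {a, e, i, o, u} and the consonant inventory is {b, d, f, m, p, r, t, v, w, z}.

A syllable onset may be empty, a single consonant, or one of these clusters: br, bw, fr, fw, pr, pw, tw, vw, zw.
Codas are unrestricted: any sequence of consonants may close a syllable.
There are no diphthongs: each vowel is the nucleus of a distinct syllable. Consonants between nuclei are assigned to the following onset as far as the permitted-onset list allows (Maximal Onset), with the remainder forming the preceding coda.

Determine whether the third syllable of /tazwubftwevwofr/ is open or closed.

open

Nuclei (vowels): a, u, e, o → 4 syllables.
Between /a/ (V1) and /u/ (V2): /zw/ — entire cluster is a permitted onset → onset /zw/, coda ∅.
Between /u/ (V2) and /e/ (V3): /bftw/; trying suffixes from longest down, /tw/ is the first permitted one, so coda /bf/ | onset /tw/.
Between /e/ (V3) and /o/ (V4): cluster /vw/ — /vw/ is itself a permitted onset, so the whole cluster goes right; preceding coda = ∅.
Putting it together: ta.zwubf.twe.vwofr.
Syllable 3 is /twe/; it ends in its nucleus with no coda, so it is open.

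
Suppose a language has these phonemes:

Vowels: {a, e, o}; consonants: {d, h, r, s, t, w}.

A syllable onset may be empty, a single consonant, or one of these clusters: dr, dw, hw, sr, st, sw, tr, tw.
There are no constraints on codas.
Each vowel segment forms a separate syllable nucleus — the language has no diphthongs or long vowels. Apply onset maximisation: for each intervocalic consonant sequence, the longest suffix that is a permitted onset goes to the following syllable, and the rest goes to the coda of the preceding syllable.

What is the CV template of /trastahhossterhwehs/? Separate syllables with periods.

The vowels are a, a, o, e, e — 5 nuclei, so 5 syllables.
/a…a/ gap (V1→V2): /st/ — entire cluster is a permitted onset → onset /st/, coda ∅.
/a…o/ gap (V2→V3): /hh/ — longest licit onset from the right is /h/, leaving /h/ as coda.
/o…e/ gap (V3→V4): /sst/; trying suffixes from longest down, /st/ is the first permitted one, so coda /s/ | onset /st/.
/e…e/ gap (V4→V5): /rhw/ splits as /r/ + /hw/ (/hw/ is the longest suffix that is a licit onset).
So the parse is tra.stah.hos.ster.hwehs.
Mapping each syllable to C/V: /tra/ → CCV, /stah/ → CCVC, /hos/ → CVC, /ster/ → CCVC, /hwehs/ → CCVCC.

CCV.CCVC.CVC.CCVC.CCVCC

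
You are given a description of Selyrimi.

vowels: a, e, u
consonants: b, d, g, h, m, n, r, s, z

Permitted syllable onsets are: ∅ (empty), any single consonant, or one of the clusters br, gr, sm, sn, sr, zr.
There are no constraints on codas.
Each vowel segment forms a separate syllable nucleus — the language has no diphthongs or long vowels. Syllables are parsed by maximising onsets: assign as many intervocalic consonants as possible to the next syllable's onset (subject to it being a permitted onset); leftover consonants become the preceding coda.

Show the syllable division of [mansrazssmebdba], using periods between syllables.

man.srazs.smebd.ba

The vowels are a, a, e, a — 4 nuclei, so 4 syllables.
σ1/σ2 boundary: /nsr/ — longest licit onset from the right is /sr/, leaving /n/ as coda.
σ2/σ3 boundary: /zssm/; trying suffixes from longest down, /sm/ is the first permitted one, so coda /zs/ | onset /sm/.
σ3/σ4 boundary: /bdb/ — longest licit onset from the right is /b/, leaving /bd/ as coda.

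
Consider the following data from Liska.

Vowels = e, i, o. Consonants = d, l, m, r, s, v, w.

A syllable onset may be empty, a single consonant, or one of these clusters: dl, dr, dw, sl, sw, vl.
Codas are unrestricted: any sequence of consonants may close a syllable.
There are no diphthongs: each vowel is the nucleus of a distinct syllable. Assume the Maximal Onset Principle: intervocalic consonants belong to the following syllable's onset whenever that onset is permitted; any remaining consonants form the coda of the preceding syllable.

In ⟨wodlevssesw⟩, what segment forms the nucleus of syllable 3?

e

Nuclei (vowels): o, e, e → 3 syllables.
The third nucleus (vowel 3 from the left) is /e/.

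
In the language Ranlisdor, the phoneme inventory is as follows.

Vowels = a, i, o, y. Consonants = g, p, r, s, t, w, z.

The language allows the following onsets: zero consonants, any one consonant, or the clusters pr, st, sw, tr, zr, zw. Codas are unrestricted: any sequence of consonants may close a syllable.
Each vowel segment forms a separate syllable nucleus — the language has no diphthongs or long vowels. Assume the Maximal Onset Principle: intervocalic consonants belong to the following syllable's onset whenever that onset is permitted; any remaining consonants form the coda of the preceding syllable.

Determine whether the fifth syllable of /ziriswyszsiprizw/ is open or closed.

Nuclei (vowels): i, i, y, i, i → 5 syllables.
V1 /i/ – V2 /i/: /r/ is a single consonant, so it becomes the next onset.
V2 /i/ – V3 /y/: /sw/ — entire cluster is a permitted onset → onset /sw/, coda ∅.
V3 /y/ – V4 /i/: /szs/ — longest licit onset from the right is /s/, leaving /sz/ as coda.
V4 /i/ – V5 /i/: /pr/ — entire cluster is a permitted onset → onset /pr/, coda ∅.
Putting it together: zi.ri.swysz.si.prizw.
Syllable 5 is /prizw/ with coda /zw/, so it is closed.

closed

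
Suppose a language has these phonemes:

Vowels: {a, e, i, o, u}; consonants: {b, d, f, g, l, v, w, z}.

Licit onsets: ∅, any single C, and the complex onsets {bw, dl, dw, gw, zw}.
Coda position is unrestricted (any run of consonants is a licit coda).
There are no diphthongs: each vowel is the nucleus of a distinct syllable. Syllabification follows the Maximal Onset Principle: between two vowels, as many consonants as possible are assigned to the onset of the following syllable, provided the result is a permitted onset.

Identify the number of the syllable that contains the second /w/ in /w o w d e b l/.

1

The vowels are o, e — 2 nuclei, so 2 syllables.
σ1/σ2 boundary: /wd/ — longest licit onset from the right is /d/, leaving /w/ as coda.
Putting it together: wow.debl.
The second /w/ is in the coda of syllable 1 (/wow/).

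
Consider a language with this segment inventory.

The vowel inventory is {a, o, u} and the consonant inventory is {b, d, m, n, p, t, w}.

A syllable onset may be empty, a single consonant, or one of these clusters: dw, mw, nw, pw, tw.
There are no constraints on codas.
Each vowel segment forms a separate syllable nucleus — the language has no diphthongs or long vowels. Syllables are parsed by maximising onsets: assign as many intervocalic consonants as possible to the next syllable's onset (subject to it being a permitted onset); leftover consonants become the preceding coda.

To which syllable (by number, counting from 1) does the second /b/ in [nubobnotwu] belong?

2

The vowels are u, o, o, u — 4 nuclei, so 4 syllables.
Between /u/ (V1) and /o/ (V2): /b/ → onset of the next syllable (single consonants are always licit onsets).
Between /o/ (V2) and /o/ (V3): /bn/ — longest licit onset from the right is /n/, leaving /b/ as coda.
Between /o/ (V3) and /u/ (V4): cluster /tw/ — /tw/ is itself a permitted onset, so the whole cluster goes right; preceding coda = ∅.
So the parse is nu.bob.no.twu.
The second /b/ is in the coda of syllable 2 (/bob/).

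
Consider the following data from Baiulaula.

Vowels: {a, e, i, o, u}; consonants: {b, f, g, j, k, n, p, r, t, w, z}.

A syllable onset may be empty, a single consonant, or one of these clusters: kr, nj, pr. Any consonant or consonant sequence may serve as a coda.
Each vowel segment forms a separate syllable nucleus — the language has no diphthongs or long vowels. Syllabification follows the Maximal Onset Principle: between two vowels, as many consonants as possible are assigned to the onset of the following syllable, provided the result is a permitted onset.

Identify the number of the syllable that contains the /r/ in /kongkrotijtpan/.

2

The vowels are o, o, i, a — 4 nuclei, so 4 syllables.
V1 /o/ – V2 /o/: cluster /ngkr/ — the longest permitted-onset suffix is /kr/; onset = /kr/, preceding coda = /ng/.
V2 /o/ – V3 /i/: just /t/ — single C goes to the following onset.
V3 /i/ – V4 /a/: cluster /jtp/ — the longest permitted-onset suffix is /p/; onset = /p/, preceding coda = /jt/.
Putting it together: kong.kro.tijt.pan.
The /r/ is in the onset of syllable 2 (/kro/).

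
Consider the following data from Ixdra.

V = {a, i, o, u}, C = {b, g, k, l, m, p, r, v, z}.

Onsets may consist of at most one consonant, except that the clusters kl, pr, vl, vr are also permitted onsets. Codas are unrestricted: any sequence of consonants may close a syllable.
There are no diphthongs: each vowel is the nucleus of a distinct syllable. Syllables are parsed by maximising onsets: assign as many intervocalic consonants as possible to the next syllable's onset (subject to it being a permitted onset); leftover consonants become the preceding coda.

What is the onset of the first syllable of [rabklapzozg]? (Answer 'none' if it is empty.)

r

The vowels are a, a, o — 3 nuclei, so 3 syllables.
/a…a/ gap (V1→V2): /bkl/ splits as /b/ + /kl/ (/kl/ is the longest suffix that is a licit onset).
/a…o/ gap (V2→V3): /pz/ — longest licit onset from the right is /z/, leaving /p/ as coda.
So the parse is rab.klap.zozg.
Syllable 1 is /rab/: onset /r/, nucleus /a/, coda /b/.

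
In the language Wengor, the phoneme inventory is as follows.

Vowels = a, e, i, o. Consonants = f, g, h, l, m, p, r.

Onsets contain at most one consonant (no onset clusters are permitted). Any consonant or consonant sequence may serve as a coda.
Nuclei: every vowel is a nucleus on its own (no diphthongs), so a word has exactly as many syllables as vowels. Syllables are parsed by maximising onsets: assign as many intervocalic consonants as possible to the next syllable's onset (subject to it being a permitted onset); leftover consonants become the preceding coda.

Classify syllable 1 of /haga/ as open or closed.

open

Nuclei (vowels): a, a → 2 syllables.
σ1/σ2 boundary: /g/ is a single consonant, so it becomes the next onset.
Result: ha.ga.
Syllable 1 is /ha/; it ends in its nucleus with no coda, so it is open.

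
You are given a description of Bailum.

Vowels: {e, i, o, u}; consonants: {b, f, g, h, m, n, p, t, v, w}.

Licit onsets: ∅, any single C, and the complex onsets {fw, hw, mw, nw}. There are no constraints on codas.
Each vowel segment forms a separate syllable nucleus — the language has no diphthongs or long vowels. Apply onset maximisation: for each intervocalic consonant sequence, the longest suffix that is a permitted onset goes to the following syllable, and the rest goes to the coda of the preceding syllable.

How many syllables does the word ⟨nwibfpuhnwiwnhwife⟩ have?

The vowels are i, u, i, i, e — 5 nuclei, so 5 syllables.

5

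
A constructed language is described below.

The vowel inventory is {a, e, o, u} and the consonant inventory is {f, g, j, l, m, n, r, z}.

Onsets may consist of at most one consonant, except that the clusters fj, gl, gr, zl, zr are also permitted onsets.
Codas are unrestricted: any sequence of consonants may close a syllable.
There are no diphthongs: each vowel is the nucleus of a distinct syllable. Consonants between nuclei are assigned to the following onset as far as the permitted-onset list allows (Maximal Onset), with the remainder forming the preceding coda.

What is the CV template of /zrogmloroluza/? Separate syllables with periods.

CCVCC.CV.CV.CV.CV

Vowels present: o, o, o, u, a; each is a nucleus, giving 5 syllables.
σ1/σ2 boundary: /gml/ splits as /gm/ + /l/ (/l/ is the longest suffix that is a licit onset).
σ2/σ3 boundary: /r/ → onset of the next syllable (single consonants are always licit onsets).
σ3/σ4 boundary: just /l/ — single C goes to the following onset.
σ4/σ5 boundary: just /z/ — single C goes to the following onset.
Syllabification: zrogm.lo.ro.lu.za.
Mapping each syllable to C/V: /zrogm/ → CCVCC, /lo/ → CV, /ro/ → CV, /lu/ → CV, /za/ → CV.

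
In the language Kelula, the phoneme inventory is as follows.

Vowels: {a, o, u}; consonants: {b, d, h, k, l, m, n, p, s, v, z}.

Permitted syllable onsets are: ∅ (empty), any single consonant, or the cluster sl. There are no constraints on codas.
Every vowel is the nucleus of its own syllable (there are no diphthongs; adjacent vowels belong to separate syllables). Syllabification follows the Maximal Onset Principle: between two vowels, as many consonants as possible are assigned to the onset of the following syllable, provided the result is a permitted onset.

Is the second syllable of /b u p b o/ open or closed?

Vowels present: u, o; each is a nucleus, giving 2 syllables.
/u…o/ gap (V1→V2): /pb/; trying suffixes from longest down, /b/ is the first permitted one, so coda /p/ | onset /b/.
Putting it together: bup.bo.
Syllable 2 is /bo/; it ends in its nucleus with no coda, so it is open.

open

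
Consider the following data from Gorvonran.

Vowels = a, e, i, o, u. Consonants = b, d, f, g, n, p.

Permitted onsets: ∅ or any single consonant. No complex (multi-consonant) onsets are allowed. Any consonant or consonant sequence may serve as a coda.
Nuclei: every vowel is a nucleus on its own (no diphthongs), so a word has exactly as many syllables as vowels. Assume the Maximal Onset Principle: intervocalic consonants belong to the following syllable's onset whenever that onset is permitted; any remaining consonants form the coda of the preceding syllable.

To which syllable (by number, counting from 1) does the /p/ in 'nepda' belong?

Vowels present: e, a; each is a nucleus, giving 2 syllables.
Between /e/ (V1) and /a/ (V2): /pd/ — longest licit onset from the right is /d/, leaving /p/ as coda.
Putting it together: nep.da.
The /p/ is in the coda of syllable 1 (/nep/).

1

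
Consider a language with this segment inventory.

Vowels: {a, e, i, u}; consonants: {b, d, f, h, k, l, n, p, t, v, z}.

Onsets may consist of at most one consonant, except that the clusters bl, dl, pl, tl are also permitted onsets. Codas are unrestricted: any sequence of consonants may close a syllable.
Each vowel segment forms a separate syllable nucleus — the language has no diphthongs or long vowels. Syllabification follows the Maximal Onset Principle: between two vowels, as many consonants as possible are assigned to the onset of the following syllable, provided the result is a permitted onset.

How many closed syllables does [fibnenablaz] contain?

2

Nuclei (vowels): i, e, a, a → 4 syllables.
Between /i/ (V1) and /e/ (V2): cluster /bn/ — the longest permitted-onset suffix is /n/; onset = /n/, preceding coda = /b/.
Between /e/ (V2) and /a/ (V3): /n/ is a single consonant, so it becomes the next onset.
Between /a/ (V3) and /a/ (V4): cluster /bl/ — /bl/ is itself a permitted onset, so the whole cluster goes right; preceding coda = ∅.
Syllabification: fib.ne.na.blaz.
Classifying each syllable: /fib/ (closed), /ne/ (open), /na/ (open), /blaz/ (closed).
Closed syllables: 2.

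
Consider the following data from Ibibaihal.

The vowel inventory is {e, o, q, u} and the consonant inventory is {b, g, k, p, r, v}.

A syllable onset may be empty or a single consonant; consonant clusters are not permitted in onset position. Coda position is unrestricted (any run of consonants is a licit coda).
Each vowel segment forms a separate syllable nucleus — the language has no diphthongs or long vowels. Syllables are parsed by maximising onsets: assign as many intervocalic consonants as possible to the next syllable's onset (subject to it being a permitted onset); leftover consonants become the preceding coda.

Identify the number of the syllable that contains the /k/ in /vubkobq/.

Vowels present: u, o, q; each is a nucleus, giving 3 syllables.
V1 /u/ – V2 /o/: cluster /bk/ — the longest permitted-onset suffix is /k/; onset = /k/, preceding coda = /b/.
V2 /o/ – V3 /q/: /b/ → onset of the next syllable (single consonants are always licit onsets).
Putting it together: vub.ko.bq.
The /k/ is in the onset of syllable 2 (/ko/).

2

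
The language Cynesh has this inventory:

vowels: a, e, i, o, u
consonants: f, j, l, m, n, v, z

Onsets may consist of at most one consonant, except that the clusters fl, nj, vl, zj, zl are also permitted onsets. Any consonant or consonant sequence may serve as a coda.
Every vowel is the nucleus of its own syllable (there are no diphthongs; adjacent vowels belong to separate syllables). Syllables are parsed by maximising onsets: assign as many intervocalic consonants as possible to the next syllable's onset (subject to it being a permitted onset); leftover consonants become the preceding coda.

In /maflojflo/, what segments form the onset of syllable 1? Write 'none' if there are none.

The vowels are a, o, o — 3 nuclei, so 3 syllables.
V1 /a/ – V2 /o/: cluster /fl/ — /fl/ is itself a permitted onset, so the whole cluster goes right; preceding coda = ∅.
V2 /o/ – V3 /o/: /jfl/ splits as /j/ + /fl/ (/fl/ is the longest suffix that is a licit onset).
So the parse is ma.floj.flo.
Syllable 1 is /ma/: onset /m/, nucleus /a/, coda ∅.

m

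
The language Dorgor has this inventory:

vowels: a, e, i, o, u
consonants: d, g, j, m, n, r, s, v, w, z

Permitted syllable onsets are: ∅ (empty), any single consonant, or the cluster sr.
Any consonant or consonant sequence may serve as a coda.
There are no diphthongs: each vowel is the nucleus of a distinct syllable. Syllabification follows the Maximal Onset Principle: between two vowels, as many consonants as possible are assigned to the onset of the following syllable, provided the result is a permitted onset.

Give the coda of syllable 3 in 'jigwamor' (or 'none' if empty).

r

Nuclei (vowels): i, a, o → 3 syllables.
σ1/σ2 boundary: /gw/ — longest licit onset from the right is /w/, leaving /g/ as coda.
σ2/σ3 boundary: just /m/ — single C goes to the following onset.
Syllabification: jig.wa.mor.
Syllable 3 is /mor/: onset /m/, nucleus /o/, coda /r/.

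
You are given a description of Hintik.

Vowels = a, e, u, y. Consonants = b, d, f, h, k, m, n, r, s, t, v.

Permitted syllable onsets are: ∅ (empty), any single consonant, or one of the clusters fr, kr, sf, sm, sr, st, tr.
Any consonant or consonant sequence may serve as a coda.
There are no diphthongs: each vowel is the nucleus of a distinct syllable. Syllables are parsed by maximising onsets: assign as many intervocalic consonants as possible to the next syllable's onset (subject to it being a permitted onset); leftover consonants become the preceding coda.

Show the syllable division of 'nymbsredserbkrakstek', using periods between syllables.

nymb.sred.serb.krak.stek

Nuclei (vowels): y, e, e, a, e → 5 syllables.
Between /y/ (V1) and /e/ (V2): /mbsr/ — longest licit onset from the right is /sr/, leaving /mb/ as coda.
Between /e/ (V2) and /e/ (V3): /ds/; trying suffixes from longest down, /s/ is the first permitted one, so coda /d/ | onset /s/.
Between /e/ (V3) and /a/ (V4): /rbkr/ splits as /rb/ + /kr/ (/kr/ is the longest suffix that is a licit onset).
Between /a/ (V4) and /e/ (V5): /kst/; trying suffixes from longest down, /st/ is the first permitted one, so coda /k/ | onset /st/.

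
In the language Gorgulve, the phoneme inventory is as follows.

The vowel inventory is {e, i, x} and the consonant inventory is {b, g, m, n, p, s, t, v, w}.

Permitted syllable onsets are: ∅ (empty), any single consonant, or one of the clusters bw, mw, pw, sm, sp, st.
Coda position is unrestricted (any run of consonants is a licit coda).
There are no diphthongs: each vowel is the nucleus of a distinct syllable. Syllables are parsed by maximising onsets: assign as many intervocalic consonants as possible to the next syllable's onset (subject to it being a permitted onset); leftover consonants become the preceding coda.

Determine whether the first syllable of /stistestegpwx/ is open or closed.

open

The vowels are i, e, e, x — 4 nuclei, so 4 syllables.
V1 /i/ – V2 /e/: /st/ — entire cluster is a permitted onset → onset /st/, coda ∅.
V2 /e/ – V3 /e/: cluster /st/ — /st/ is itself a permitted onset, so the whole cluster goes right; preceding coda = ∅.
V3 /e/ – V4 /x/: /gpw/ — longest licit onset from the right is /pw/, leaving /g/ as coda.
So the parse is sti.ste.steg.pwx.
Syllable 1 is /sti/; it ends in its nucleus with no coda, so it is open.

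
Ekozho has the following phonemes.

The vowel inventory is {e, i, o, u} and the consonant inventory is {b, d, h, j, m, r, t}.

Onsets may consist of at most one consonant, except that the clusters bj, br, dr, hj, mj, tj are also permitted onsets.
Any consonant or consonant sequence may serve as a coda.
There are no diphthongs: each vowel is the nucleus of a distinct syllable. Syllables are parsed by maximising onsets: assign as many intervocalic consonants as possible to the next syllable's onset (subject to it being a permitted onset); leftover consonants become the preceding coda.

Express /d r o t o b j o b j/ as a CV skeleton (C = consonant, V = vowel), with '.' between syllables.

The vowels are o, o, o — 3 nuclei, so 3 syllables.
Between /o/ (V1) and /o/ (V2): /t/ is a single consonant, so it becomes the next onset.
Between /o/ (V2) and /o/ (V3): /bj/ is a licit onset in full, so it all attaches to the next syllable.
Putting it together: dro.to.bjobj.
Mapping each syllable to C/V: /dro/ → CCV, /to/ → CV, /bjobj/ → CCVCC.

CCV.CV.CCVCC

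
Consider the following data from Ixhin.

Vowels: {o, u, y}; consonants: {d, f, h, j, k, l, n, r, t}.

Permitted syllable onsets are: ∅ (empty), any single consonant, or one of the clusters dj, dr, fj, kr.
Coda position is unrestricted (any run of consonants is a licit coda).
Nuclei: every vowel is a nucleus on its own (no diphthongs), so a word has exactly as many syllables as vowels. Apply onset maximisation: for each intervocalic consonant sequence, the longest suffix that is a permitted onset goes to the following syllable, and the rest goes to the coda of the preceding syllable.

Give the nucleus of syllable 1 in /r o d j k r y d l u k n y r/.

Nuclei (vowels): o, y, u, y → 4 syllables.
The first nucleus (vowel 1 from the left) is /o/.

o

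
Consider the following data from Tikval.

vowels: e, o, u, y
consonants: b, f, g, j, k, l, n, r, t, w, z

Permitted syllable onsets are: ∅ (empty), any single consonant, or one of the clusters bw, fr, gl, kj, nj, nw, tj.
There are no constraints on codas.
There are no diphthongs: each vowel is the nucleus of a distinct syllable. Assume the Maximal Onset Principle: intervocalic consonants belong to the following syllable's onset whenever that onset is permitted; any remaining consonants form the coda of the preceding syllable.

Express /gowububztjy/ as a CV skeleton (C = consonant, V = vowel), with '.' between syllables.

CV.CV.CVCC.CCV

Vowels present: o, u, u, y; each is a nucleus, giving 4 syllables.
/o…u/ gap (V1→V2): /w/ → onset of the next syllable (single consonants are always licit onsets).
/u…u/ gap (V2→V3): /b/ → onset of the next syllable (single consonants are always licit onsets).
/u…y/ gap (V3→V4): cluster /bztj/ — the longest permitted-onset suffix is /tj/; onset = /tj/, preceding coda = /bz/.
Syllabification: go.wu.bubz.tjy.
Mapping each syllable to C/V: /go/ → CV, /wu/ → CV, /bubz/ → CVCC, /tjy/ → CCV.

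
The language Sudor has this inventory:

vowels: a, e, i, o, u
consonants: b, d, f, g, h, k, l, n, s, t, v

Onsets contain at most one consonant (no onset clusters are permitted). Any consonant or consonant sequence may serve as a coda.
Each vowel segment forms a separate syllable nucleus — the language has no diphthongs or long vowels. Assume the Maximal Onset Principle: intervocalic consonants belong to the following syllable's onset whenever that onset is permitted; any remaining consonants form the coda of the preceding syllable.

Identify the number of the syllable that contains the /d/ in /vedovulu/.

Vowels present: e, o, u, u; each is a nucleus, giving 4 syllables.
Between /e/ (V1) and /o/ (V2): just /d/ — single C goes to the following onset.
Between /o/ (V2) and /u/ (V3): /v/ → onset of the next syllable (single consonants are always licit onsets).
Between /u/ (V3) and /u/ (V4): just /l/ — single C goes to the following onset.
Syllabification: ve.do.vu.lu.
The /d/ is in the onset of syllable 2 (/do/).

2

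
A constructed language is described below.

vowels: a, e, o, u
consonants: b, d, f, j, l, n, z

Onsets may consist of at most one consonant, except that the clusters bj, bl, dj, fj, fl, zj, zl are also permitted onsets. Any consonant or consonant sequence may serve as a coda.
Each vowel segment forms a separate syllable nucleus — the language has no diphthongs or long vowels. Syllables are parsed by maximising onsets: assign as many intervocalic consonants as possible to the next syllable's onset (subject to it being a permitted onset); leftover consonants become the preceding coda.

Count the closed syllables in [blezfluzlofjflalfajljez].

Vowels present: e, u, o, a, a, e; each is a nucleus, giving 6 syllables.
/e…u/ gap (V1→V2): /zfl/ — longest licit onset from the right is /fl/, leaving /z/ as coda.
/u…o/ gap (V2→V3): /zl/ is a licit onset in full, so it all attaches to the next syllable.
/o…a/ gap (V3→V4): /fjfl/ — longest licit onset from the right is /fl/, leaving /fj/ as coda.
/a…a/ gap (V4→V5): cluster /lf/ — the longest permitted-onset suffix is /f/; onset = /f/, preceding coda = /l/.
/a…e/ gap (V5→V6): /jlj/ splits as /jl/ + /j/ (/j/ is the longest suffix that is a licit onset).
Syllabification: blez.flu.zlofj.flal.fajl.jez.
Classifying each syllable: /blez/ (closed), /flu/ (open), /zlofj/ (closed), /flal/ (closed), /fajl/ (closed), /jez/ (closed).
Closed syllables: 5.

5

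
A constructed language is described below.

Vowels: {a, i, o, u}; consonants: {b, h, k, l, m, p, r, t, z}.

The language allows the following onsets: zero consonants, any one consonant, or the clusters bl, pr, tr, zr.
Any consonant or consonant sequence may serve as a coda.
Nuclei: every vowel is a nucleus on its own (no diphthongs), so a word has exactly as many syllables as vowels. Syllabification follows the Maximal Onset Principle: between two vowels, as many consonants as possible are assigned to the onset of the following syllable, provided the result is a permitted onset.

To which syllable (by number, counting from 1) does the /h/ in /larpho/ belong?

The vowels are a, o — 2 nuclei, so 2 syllables.
V1 /a/ – V2 /o/: cluster /rph/ — the longest permitted-onset suffix is /h/; onset = /h/, preceding coda = /rp/.
Syllabification: larp.ho.
The /h/ is in the onset of syllable 2 (/ho/).

2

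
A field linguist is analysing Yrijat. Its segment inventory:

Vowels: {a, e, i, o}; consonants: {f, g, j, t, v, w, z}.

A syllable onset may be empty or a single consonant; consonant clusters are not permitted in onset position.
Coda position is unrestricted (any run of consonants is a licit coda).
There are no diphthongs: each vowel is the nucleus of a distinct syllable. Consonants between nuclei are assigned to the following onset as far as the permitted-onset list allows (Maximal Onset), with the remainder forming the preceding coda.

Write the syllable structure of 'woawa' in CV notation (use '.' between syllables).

CV.V.CV

Nuclei (vowels): o, a, a → 3 syllables.
Between /o/ (V1) and /a/ (V2): no consonants, so the boundary falls immediately after /o/.
Between /a/ (V2) and /a/ (V3): /w/ → onset of the next syllable (single consonants are always licit onsets).
Result: wo.a.wa.
Mapping each syllable to C/V: /wo/ → CV, /a/ → V, /wa/ → CV.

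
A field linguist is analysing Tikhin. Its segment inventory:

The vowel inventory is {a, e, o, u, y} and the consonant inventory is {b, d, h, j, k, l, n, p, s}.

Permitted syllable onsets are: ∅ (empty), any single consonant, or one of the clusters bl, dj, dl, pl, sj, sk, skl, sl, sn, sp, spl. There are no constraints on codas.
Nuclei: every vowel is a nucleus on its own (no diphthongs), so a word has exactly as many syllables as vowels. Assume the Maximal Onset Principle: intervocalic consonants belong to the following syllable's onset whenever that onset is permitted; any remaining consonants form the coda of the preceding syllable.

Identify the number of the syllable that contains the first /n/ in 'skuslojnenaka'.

Vowels present: u, o, e, a, a; each is a nucleus, giving 5 syllables.
Between /u/ (V1) and /o/ (V2): /sl/ is a licit onset in full, so it all attaches to the next syllable.
Between /o/ (V2) and /e/ (V3): /jn/ splits as /j/ + /n/ (/n/ is the longest suffix that is a licit onset).
Between /e/ (V3) and /a/ (V4): /n/ is a single consonant, so it becomes the next onset.
Between /a/ (V4) and /a/ (V5): /k/ is a single consonant, so it becomes the next onset.
Putting it together: sku.sloj.ne.na.ka.
The first /n/ is in the onset of syllable 3 (/ne/).

3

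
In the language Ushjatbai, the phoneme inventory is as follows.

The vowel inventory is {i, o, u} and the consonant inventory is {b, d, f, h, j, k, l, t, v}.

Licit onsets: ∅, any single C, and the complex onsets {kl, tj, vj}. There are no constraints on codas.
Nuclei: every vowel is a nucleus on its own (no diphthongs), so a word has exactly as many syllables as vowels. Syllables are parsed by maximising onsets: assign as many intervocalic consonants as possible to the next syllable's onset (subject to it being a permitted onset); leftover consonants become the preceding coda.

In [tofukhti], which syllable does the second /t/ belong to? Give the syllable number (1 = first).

The vowels are o, u, i — 3 nuclei, so 3 syllables.
σ1/σ2 boundary: /f/ is a single consonant, so it becomes the next onset.
σ2/σ3 boundary: /kht/ splits as /kh/ + /t/ (/t/ is the longest suffix that is a licit onset).
So the parse is to.fukh.ti.
The second /t/ is in the onset of syllable 3 (/ti/).

3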